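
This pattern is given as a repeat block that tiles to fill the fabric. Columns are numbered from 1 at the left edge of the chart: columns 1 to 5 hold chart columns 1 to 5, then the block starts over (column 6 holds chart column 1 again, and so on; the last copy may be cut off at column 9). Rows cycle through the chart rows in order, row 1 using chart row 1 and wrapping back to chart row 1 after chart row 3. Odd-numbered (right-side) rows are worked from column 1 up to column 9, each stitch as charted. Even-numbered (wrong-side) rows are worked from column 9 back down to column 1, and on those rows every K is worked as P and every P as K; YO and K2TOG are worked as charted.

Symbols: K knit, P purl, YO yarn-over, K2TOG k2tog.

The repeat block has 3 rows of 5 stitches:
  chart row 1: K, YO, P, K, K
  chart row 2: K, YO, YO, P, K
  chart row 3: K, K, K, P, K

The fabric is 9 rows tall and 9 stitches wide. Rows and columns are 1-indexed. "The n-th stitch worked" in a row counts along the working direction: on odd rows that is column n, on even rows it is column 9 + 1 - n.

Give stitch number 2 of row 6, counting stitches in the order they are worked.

Row 6: (6-1) mod 3 = 2, so use chart row 3. Even row -> WS.
Chart row 3 tiled across columns 1-9: K K K P K K K K P
WS: work from column 9 back to column 1 (reverse the tiled row), swapping K<->P (YO and K2TOG unchanged).
Row 6 as worked: K P P P P K P P P
Stitch 2 in working order -> P

Result:
P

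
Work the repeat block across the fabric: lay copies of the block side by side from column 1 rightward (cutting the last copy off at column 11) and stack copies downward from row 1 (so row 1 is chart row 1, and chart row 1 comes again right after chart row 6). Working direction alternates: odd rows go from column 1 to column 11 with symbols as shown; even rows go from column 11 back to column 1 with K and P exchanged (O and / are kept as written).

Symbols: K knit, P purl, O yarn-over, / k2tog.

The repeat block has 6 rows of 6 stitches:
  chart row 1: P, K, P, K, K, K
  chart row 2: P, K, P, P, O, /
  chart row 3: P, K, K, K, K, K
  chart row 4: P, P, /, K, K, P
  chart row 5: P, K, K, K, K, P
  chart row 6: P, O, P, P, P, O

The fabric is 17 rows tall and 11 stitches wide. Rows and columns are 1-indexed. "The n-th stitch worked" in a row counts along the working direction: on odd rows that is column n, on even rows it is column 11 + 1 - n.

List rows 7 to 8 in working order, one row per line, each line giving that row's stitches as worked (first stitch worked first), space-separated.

Row 7: chart row 1, RS - tile across columns 1-11 and work as-is.
Row 8: chart row 2, WS - tiled (columns 1-11): P K P P O / P K P P O; work from column 11 back to 1 with K<->P swapped.

Rows as worked:
P K P K K K P K P K K
O K K P K / O K K P K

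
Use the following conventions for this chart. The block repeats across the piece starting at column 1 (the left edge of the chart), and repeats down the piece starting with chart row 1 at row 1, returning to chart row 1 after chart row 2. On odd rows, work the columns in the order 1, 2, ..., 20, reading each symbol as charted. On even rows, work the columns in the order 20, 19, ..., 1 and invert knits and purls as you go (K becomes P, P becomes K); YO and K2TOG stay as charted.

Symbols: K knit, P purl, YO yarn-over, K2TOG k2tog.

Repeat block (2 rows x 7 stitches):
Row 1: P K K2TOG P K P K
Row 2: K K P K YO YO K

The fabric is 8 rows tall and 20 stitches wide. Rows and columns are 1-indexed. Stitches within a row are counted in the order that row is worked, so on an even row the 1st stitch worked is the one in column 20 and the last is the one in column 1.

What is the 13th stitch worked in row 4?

Stitch:
P

Derivation:
Row 4 uses chart row ((4-1) mod 2)+1 = 2. Row 4 is even, so WS.
Chart row 2 tiled across columns 1-20: K K P K YO YO K K K P K YO YO K K K P K YO YO
Wrong side: read the tiled row from column 20 down to 1 and exchange K with P (leave YO, K2TOG).
Row 4 as worked: YO YO P K P P P YO YO P K P P P YO YO P K P P
The 13th stitch worked is P.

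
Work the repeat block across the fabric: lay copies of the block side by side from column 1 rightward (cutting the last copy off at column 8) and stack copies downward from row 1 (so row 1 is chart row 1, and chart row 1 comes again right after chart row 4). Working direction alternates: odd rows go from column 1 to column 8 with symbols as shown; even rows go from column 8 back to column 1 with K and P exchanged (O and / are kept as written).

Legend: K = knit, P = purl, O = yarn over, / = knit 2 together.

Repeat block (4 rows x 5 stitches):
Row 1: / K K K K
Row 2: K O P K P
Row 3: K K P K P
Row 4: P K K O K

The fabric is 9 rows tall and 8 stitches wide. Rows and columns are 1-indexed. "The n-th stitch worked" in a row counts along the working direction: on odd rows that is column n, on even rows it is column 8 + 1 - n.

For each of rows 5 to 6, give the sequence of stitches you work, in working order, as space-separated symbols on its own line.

Result:
/ K K K K / K K
K O P K P K O P

Derivation:
Row 5: chart row 1, RS - tile across columns 1-8 and work as-is.
Row 6: chart row 2, WS - tiled (columns 1-8): K O P K P K O P; work from column 8 back to 1 with K<->P swapped.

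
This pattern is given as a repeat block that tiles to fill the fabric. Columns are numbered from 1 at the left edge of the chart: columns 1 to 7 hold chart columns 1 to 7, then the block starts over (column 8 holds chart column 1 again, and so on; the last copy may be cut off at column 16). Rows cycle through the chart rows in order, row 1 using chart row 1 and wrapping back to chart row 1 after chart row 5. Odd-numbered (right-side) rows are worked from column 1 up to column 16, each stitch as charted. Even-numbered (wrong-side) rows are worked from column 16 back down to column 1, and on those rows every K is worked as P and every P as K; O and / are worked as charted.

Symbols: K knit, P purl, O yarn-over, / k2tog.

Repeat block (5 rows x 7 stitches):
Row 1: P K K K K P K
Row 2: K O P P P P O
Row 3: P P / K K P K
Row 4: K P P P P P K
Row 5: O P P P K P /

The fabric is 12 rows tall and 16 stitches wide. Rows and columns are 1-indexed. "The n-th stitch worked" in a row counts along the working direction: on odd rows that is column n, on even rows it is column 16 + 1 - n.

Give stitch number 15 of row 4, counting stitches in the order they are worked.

Result:
K

Derivation:
For row 4: chart row = ((4-1) mod 5) + 1 = 4; this is a WS (even) row.
Chart row 4 tiled across columns 1-16: K P P P P P K K P P P P P K K P
WS row: flip the tiled sequence (start at column 16) and apply K<->P; O and / stay.
Row 4 as worked: K P P K K K K K P P K K K K K P
The 15th stitch worked is K.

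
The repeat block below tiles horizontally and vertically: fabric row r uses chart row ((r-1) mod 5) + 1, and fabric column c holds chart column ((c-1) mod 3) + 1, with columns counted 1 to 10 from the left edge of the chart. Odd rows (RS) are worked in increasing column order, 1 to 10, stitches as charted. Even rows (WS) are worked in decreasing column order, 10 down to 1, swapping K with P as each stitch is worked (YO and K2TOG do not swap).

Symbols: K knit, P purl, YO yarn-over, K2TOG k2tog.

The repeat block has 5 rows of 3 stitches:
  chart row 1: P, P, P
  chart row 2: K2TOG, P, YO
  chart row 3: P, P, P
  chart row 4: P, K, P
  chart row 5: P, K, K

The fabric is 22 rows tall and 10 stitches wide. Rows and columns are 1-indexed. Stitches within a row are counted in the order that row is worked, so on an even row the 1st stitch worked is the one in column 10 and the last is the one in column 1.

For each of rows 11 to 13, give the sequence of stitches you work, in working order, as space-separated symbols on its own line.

Row 11: chart row 1, RS - tile across columns 1-10 and work as-is.
Row 12: chart row 2, WS - tiled (columns 1-10): K2TOG P YO K2TOG P YO K2TOG P YO K2TOG; work from column 10 back to 1 with K<->P swapped.
Row 13: chart row 3, RS - tile across columns 1-10 and work as-is.

Result:
P P P P P P P P P P
K2TOG YO K K2TOG YO K K2TOG YO K K2TOG
P P P P P P P P P P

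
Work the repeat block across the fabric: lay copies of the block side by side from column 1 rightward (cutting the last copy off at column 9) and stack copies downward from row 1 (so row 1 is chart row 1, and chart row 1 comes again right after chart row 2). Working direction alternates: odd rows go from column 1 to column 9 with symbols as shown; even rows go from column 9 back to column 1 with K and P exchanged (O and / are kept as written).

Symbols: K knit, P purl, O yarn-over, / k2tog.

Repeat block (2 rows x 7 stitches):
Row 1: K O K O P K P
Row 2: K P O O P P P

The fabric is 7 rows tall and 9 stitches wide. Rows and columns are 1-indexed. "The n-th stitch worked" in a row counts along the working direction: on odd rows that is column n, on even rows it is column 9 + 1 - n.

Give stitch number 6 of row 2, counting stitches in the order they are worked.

Row 2: (2-1) mod 2 = 1, so use chart row 2. Even row -> WS.
Chart row 2 tiled across columns 1-9: K P O O P P P K P
WS: work from column 9 back to column 1 (reverse the tiled row), swapping K<->P (O and / unchanged).
Row 2 as worked: K P K K K O O K P
The 6th stitch worked is O.

== STITCH ==
O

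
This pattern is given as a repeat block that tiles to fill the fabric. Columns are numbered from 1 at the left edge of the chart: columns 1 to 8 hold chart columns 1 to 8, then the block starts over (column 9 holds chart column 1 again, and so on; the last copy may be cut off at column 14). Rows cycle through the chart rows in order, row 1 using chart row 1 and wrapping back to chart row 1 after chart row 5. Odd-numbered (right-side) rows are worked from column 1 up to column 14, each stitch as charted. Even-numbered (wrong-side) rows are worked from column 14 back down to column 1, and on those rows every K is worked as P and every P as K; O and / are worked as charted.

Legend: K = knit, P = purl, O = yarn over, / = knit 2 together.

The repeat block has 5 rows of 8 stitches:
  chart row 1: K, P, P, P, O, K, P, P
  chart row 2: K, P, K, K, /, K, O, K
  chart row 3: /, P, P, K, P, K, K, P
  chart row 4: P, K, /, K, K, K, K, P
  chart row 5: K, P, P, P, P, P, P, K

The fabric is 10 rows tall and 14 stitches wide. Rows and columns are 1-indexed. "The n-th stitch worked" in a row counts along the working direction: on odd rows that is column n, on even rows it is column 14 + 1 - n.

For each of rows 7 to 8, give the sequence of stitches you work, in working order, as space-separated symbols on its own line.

Row 7: chart row 2, RS - tile across columns 1-14 and work as-is.
Row 8: chart row 3, WS - tiled (columns 1-14): / P P K P K K P / P P K P K; work from column 14 back to 1 with K<->P swapped.

== ROWS AS WORKED ==
K P K K / K O K K P K K / K
P K P K K / K P P K P K K /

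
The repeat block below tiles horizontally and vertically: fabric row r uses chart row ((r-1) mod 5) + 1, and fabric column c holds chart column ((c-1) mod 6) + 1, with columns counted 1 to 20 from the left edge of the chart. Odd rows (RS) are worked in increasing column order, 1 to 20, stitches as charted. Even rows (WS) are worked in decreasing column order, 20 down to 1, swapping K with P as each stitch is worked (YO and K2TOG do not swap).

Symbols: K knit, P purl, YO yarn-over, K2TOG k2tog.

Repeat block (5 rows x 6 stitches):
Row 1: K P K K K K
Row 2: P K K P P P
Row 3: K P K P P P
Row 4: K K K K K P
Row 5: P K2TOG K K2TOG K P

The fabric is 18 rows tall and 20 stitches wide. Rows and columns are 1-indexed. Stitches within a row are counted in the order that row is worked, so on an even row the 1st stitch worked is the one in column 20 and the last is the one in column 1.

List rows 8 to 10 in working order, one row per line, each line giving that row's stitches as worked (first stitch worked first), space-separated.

Result:
K P K K K P K P K K K P K P K K K P K P
K K K K K P K K K K K P K K K K K P K K
K2TOG K K P K2TOG P K2TOG K K P K2TOG P K2TOG K K P K2TOG P K2TOG K

Derivation:
Row 8: chart row 3, WS - tiled (columns 1-20): K P K P P P K P K P P P K P K P P P K P; work from column 20 back to 1 with K<->P swapped.
Row 9: chart row 4, RS - tile across columns 1-20 and work as-is.
Row 10: chart row 5, WS - tiled (columns 1-20): P K2TOG K K2TOG K P P K2TOG K K2TOG K P P K2TOG K K2TOG K P P K2TOG; work from column 20 back to 1 with K<->P swapped.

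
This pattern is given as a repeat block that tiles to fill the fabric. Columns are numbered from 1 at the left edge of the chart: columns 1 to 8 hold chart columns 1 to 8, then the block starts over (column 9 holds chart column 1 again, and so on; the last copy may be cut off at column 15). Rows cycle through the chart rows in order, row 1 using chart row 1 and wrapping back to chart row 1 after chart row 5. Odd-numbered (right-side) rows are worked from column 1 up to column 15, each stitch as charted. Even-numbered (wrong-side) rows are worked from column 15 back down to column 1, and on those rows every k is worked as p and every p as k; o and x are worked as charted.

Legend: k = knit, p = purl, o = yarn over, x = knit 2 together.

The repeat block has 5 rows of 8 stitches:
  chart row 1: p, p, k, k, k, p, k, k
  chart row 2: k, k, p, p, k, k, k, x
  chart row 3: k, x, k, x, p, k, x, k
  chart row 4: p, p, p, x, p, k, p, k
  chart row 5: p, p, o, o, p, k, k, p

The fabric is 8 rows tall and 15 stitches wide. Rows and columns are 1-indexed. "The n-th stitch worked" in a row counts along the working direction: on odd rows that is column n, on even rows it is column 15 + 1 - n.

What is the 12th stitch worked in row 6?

== STITCH ==
p

Derivation:
For row 6: chart row = ((6-1) mod 5) + 1 = 1; this is a WS (even) row.
Chart row 1 tiled across columns 1-15: p p k k k p k k p p k k k p k
Wrong side: read the tiled row from column 15 down to 1 and exchange k with p (leave o, x).
Row 6 as worked: p k p p p k k p p k p p p k k
Stitch 12 in working order -> p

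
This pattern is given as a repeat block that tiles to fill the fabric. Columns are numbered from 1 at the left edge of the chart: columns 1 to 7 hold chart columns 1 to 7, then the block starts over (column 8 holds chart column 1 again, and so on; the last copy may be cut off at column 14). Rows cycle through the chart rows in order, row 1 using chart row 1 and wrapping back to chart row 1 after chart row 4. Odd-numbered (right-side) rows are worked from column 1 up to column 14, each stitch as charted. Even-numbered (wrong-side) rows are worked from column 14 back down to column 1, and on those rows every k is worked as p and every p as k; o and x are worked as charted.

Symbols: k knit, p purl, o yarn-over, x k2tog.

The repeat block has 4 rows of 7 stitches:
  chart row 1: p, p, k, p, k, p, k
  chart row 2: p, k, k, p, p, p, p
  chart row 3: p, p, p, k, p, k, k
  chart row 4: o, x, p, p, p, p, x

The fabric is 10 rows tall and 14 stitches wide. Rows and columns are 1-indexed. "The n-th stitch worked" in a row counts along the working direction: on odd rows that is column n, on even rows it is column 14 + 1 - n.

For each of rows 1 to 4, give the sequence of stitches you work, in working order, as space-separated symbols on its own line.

Rows as worked:
p p k p k p k p p k p k p k
k k k k p p k k k k k p p k
p p p k p k k p p p k p k k
x k k k k x o x k k k k x o

Derivation:
Row 1: chart row 1, RS - tile across columns 1-14 and work as-is.
Row 2: chart row 2, WS - tiled (columns 1-14): p k k p p p p p k k p p p p; work from column 14 back to 1 with k<->p swapped.
Row 3: chart row 3, RS - tile across columns 1-14 and work as-is.
Row 4: chart row 4, WS - tiled (columns 1-14): o x p p p p x o x p p p p x; work from column 14 back to 1 with k<->p swapped.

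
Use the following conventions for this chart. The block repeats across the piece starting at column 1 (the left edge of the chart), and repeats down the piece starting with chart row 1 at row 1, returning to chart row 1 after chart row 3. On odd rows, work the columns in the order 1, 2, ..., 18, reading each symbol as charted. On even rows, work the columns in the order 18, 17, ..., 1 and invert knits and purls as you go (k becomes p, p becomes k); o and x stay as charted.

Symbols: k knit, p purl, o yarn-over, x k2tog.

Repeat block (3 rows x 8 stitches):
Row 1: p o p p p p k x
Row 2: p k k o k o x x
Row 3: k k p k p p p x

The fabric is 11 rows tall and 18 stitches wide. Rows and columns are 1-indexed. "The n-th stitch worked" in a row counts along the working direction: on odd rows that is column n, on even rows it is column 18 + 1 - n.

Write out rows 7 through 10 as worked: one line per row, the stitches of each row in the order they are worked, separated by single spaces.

Row 7: chart row 1, RS - tile across columns 1-18 and work as-is.
Row 8: chart row 2, WS - tiled (columns 1-18): p k k o k o x x p k k o k o x x p k; work from column 18 back to 1 with k<->p swapped.
Row 9: chart row 3, RS - tile across columns 1-18 and work as-is.
Row 10: chart row 1, WS - tiled (columns 1-18): p o p p p p k x p o p p p p k x p o; work from column 18 back to 1 with k<->p swapped.

== ROWS AS WORKED ==
p o p p p p k x p o p p p p k x p o
p k x x o p o p p k x x o p o p p k
k k p k p p p x k k p k p p p x k k
o k x p k k k k o k x p k k k k o k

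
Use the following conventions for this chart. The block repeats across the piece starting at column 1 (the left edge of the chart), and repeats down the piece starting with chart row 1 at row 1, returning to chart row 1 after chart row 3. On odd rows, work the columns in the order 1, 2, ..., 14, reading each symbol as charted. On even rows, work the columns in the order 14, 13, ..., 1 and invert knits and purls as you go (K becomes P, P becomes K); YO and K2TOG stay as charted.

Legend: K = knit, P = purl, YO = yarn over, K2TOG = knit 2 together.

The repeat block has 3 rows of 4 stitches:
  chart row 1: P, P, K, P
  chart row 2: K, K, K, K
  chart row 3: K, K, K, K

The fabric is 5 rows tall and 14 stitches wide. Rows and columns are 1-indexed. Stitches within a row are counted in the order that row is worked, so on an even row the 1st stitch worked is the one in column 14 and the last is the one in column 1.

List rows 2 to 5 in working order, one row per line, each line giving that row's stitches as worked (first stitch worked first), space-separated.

Row 2: chart row 2, WS - tiled (columns 1-14): K K K K K K K K K K K K K K; work from column 14 back to 1 with K<->P swapped.
Row 3: chart row 3, RS - tile across columns 1-14 and work as-is.
Row 4: chart row 1, WS - tiled (columns 1-14): P P K P P P K P P P K P P P; work from column 14 back to 1 with K<->P swapped.
Row 5: chart row 2, RS - tile across columns 1-14 and work as-is.

== ROWS AS WORKED ==
P P P P P P P P P P P P P P
K K K K K K K K K K K K K K
K K K P K K K P K K K P K K
K K K K K K K K K K K K K K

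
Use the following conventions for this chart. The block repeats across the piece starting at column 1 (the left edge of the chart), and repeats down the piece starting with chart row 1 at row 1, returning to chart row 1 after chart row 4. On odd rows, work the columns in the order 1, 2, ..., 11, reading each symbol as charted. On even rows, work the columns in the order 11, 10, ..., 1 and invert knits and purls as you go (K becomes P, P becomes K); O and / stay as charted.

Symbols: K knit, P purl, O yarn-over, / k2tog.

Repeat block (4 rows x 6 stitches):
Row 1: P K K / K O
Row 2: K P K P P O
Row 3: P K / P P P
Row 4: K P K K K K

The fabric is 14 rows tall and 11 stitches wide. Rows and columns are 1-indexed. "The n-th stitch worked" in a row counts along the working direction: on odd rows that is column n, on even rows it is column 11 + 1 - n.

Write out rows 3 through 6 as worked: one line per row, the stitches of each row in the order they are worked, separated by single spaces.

== ROWS AS WORKED ==
P K / P P P P K / P P
P P P K P P P P P K P
P K K / K O P K K / K
K K P K P O K K P K P

Derivation:
Row 3: chart row 3, RS - tile across columns 1-11 and work as-is.
Row 4: chart row 4, WS - tiled (columns 1-11): K P K K K K K P K K K; work from column 11 back to 1 with K<->P swapped.
Row 5: chart row 1, RS - tile across columns 1-11 and work as-is.
Row 6: chart row 2, WS - tiled (columns 1-11): K P K P P O K P K P P; work from column 11 back to 1 with K<->P swapped.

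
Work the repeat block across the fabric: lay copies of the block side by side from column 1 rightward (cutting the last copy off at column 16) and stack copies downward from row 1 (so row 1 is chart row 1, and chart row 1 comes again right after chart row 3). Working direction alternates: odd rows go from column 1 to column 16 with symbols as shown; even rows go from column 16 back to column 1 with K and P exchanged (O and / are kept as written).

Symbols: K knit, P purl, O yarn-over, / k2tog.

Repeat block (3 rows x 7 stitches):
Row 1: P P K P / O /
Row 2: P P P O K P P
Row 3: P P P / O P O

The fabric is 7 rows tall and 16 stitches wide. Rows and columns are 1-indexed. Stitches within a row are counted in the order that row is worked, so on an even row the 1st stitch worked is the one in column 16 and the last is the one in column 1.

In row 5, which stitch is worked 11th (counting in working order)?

Row 5 uses chart row ((5-1) mod 3)+1 = 2. Row 5 is odd, so RS.
Chart row 2 tiled across columns 1-16: P P P O K P P P P P O K P P P P
Right side: take the tiled row as-is (worked left to right from column 1).
The 11th stitch worked is O.

Result:
O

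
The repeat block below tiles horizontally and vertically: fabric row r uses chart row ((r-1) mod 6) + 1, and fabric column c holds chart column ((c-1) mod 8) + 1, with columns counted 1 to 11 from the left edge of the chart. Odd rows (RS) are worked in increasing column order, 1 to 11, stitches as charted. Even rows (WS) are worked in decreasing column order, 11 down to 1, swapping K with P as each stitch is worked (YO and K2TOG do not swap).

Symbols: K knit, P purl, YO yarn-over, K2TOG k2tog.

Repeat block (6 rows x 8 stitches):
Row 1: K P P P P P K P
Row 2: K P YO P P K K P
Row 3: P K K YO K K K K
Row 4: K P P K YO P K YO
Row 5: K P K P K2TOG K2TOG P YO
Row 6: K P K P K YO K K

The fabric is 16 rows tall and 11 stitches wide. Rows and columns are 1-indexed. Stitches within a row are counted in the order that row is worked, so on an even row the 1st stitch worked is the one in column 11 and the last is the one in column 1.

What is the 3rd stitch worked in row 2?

Result:
P

Derivation:
Row 2 uses chart row ((2-1) mod 6)+1 = 2. Row 2 is even, so WS.
Chart row 2 tiled across columns 1-11: K P YO P P K K P K P YO
WS row: flip the tiled sequence (start at column 11) and apply K<->P; YO and K2TOG stay.
Row 2 as worked: YO K P K P P K K YO K P
Stitch 3 in working order -> P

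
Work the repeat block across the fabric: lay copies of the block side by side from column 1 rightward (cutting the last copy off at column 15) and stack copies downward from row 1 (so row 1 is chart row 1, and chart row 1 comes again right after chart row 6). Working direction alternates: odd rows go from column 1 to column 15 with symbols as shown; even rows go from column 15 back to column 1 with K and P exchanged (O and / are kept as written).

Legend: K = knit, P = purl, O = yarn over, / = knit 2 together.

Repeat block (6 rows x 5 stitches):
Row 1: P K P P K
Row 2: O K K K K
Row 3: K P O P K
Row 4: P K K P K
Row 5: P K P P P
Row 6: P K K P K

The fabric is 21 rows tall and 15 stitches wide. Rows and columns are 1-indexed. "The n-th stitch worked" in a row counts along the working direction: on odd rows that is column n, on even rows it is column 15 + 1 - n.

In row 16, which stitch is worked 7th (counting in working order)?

For row 16: chart row = ((16-1) mod 6) + 1 = 4; this is a WS (even) row.
Chart row 4 tiled across columns 1-15: P K K P K P K K P K P K K P K
WS: work from column 15 back to column 1 (reverse the tiled row), swapping K<->P (O and / unchanged).
Row 16 as worked: P K P P K P K P P K P K P P K
Counting 7 along the worked row gives K.

== STITCH ==
K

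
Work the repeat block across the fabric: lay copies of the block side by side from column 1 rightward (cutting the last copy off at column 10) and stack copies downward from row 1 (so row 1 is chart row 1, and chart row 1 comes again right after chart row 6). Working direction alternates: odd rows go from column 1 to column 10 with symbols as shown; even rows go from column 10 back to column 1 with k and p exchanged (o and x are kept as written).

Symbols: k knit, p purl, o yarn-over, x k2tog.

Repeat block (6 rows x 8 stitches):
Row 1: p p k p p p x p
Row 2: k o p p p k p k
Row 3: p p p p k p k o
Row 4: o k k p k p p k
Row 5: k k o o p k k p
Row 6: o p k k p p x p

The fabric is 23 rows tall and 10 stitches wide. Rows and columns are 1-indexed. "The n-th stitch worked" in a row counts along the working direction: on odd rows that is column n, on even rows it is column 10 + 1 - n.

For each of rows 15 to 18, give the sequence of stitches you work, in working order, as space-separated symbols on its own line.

Row 15: chart row 3, RS - tile across columns 1-10 and work as-is.
Row 16: chart row 4, WS - tiled (columns 1-10): o k k p k p p k o k; work from column 10 back to 1 with k<->p swapped.
Row 17: chart row 5, RS - tile across columns 1-10 and work as-is.
Row 18: chart row 6, WS - tiled (columns 1-10): o p k k p p x p o p; work from column 10 back to 1 with k<->p swapped.

Result:
p p p p k p k o p p
p o p k k p k p p o
k k o o p k k p k k
k o k x k k p p k o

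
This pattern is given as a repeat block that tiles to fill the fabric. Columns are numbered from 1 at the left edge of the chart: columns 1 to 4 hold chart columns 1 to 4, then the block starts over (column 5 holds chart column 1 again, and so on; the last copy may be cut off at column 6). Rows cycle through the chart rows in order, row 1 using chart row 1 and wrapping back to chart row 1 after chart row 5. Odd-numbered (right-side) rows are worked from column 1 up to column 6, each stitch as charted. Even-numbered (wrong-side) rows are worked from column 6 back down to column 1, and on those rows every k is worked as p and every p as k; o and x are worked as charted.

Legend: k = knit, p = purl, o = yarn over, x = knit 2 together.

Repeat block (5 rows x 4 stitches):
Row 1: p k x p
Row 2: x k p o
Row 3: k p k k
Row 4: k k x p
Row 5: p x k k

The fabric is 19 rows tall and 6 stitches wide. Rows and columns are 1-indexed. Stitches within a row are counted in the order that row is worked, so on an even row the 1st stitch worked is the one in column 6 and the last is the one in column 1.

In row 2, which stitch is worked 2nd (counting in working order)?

Result:
x

Derivation:
For row 2: chart row = ((2-1) mod 5) + 1 = 2; this is a WS (even) row.
Chart row 2 tiled across columns 1-6: x k p o x k
Wrong side: read the tiled row from column 6 down to 1 and exchange k with p (leave o, x).
Row 2 as worked: p x o k p x
The 2nd stitch worked is x.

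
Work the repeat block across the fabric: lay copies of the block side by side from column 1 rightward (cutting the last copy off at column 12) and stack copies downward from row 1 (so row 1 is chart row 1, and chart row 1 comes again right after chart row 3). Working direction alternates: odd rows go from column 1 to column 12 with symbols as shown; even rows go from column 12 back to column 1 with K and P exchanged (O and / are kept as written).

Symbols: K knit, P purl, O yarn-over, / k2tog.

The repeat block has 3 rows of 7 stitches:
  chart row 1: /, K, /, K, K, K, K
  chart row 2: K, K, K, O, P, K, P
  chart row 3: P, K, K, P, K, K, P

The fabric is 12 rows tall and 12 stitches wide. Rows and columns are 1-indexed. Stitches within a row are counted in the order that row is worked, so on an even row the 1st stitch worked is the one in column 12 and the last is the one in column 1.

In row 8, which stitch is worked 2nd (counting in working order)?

== STITCH ==
O

Derivation:
Row 8: (8-1) mod 3 = 1, so use chart row 2. Even row -> WS.
Chart row 2 tiled across columns 1-12: K K K O P K P K K K O P
WS row: flip the tiled sequence (start at column 12) and apply K<->P; O and / stay.
Row 8 as worked: K O P P P K P K O P P P
Counting 2 along the worked row gives O.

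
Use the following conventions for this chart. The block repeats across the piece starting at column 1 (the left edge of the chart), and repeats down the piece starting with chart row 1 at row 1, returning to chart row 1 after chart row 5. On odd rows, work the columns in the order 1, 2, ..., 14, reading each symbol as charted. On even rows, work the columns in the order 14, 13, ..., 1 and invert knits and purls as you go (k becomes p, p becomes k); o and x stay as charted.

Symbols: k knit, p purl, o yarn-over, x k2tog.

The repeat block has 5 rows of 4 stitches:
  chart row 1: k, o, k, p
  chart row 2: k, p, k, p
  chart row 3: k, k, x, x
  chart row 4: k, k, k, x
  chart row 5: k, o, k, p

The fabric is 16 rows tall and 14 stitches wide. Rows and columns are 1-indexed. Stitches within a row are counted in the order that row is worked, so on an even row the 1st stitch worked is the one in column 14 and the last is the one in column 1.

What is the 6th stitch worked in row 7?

Row 7: (7-1) mod 5 = 1, so use chart row 2. Odd row -> RS.
Chart row 2 tiled across columns 1-14: k p k p k p k p k p k p k p
Right side: take the tiled row as-is (worked left to right from column 1).
Stitch 6 in working order -> p

Stitch:
p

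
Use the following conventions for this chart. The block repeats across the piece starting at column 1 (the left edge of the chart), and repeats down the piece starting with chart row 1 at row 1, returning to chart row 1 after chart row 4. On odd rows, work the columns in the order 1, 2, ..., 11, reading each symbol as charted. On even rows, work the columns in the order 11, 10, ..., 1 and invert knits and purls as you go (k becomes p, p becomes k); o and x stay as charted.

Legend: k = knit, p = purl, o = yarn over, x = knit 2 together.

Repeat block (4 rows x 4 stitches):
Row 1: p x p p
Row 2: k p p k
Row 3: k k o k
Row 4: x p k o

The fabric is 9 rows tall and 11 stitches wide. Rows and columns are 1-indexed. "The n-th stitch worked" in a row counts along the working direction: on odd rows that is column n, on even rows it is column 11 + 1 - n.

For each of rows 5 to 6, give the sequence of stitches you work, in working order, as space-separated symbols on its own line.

Row 5: chart row 1, RS - tile across columns 1-11 and work as-is.
Row 6: chart row 2, WS - tiled (columns 1-11): k p p k k p p k k p p; work from column 11 back to 1 with k<->p swapped.

Result:
p x p p p x p p p x p
k k p p k k p p k k p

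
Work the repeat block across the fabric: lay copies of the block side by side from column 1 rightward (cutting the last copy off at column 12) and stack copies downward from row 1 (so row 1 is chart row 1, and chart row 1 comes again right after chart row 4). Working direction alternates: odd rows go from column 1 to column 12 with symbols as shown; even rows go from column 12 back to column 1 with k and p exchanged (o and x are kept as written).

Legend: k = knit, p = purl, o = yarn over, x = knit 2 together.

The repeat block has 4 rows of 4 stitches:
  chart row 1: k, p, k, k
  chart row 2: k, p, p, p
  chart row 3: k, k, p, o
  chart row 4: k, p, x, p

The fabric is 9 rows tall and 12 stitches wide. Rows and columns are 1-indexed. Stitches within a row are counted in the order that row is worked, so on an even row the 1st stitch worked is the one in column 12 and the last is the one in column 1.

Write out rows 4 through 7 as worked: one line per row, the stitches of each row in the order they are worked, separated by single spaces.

Row 4: chart row 4, WS - tiled (columns 1-12): k p x p k p x p k p x p; work from column 12 back to 1 with k<->p swapped.
Row 5: chart row 1, RS - tile across columns 1-12 and work as-is.
Row 6: chart row 2, WS - tiled (columns 1-12): k p p p k p p p k p p p; work from column 12 back to 1 with k<->p swapped.
Row 7: chart row 3, RS - tile across columns 1-12 and work as-is.

Result:
k x k p k x k p k x k p
k p k k k p k k k p k k
k k k p k k k p k k k p
k k p o k k p o k k p o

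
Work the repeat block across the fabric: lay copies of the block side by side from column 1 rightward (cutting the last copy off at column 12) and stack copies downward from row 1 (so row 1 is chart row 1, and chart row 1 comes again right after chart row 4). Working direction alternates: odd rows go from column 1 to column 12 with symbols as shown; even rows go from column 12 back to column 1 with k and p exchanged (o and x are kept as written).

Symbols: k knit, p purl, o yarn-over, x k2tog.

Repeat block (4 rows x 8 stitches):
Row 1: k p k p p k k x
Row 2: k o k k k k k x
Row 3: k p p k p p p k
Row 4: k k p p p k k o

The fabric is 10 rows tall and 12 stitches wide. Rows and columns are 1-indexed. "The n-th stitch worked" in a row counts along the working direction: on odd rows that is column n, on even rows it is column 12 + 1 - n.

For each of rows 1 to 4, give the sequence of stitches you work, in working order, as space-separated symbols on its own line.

Row 1: chart row 1, RS - tile across columns 1-12 and work as-is.
Row 2: chart row 2, WS - tiled (columns 1-12): k o k k k k k x k o k k; work from column 12 back to 1 with k<->p swapped.
Row 3: chart row 3, RS - tile across columns 1-12 and work as-is.
Row 4: chart row 4, WS - tiled (columns 1-12): k k p p p k k o k k p p; work from column 12 back to 1 with k<->p swapped.

Rows as worked:
k p k p p k k x k p k p
p p o p x p p p p p o p
k p p k p p p k k p p k
k k p p o p p k k k p p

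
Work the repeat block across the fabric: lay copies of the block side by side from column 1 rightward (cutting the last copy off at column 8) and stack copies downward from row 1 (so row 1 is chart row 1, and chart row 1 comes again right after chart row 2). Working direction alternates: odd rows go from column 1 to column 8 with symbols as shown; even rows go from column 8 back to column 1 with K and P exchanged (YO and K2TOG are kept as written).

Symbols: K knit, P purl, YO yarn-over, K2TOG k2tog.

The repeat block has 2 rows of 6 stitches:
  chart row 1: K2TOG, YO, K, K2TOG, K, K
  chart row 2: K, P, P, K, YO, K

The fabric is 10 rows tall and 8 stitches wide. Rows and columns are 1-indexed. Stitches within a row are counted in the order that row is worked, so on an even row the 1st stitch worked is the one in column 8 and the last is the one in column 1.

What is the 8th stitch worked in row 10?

Result:
P

Derivation:
Row 10: (10-1) mod 2 = 1, so use chart row 2. Even row -> WS.
Chart row 2 tiled across columns 1-8: K P P K YO K K P
WS: work from column 8 back to column 1 (reverse the tiled row), swapping K<->P (YO and K2TOG unchanged).
Row 10 as worked: K P P YO P K K P
Stitch 8 in working order -> P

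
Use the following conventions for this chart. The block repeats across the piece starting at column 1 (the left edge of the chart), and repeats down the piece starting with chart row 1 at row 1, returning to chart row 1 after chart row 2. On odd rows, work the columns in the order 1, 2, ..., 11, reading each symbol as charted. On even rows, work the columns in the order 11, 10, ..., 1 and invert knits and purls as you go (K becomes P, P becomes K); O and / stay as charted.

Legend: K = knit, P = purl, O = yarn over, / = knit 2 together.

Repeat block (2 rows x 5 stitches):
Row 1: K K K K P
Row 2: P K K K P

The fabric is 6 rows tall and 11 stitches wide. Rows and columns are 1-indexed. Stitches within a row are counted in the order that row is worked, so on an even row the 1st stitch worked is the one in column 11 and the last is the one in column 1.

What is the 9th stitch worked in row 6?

Row 6: (6-1) mod 2 = 1, so use chart row 2. Even row -> WS.
Chart row 2 tiled across columns 1-11: P K K K P P K K K P P
WS: work from column 11 back to column 1 (reverse the tiled row), swapping K<->P (O and / unchanged).
Row 6 as worked: K K P P P K K P P P K
Stitch 9 in working order -> P

Stitch:
P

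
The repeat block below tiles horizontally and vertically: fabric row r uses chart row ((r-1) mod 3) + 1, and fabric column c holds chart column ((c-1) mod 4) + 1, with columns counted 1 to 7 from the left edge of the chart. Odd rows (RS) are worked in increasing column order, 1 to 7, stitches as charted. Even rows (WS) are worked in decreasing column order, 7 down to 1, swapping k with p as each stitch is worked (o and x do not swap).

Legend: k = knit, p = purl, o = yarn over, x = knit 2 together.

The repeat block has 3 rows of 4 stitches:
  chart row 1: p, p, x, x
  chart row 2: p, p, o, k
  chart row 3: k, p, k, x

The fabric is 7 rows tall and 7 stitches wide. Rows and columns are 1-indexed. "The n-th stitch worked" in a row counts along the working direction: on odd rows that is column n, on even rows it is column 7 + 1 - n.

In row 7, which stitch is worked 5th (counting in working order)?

Row 7: (7-1) mod 3 = 0, so use chart row 1. Odd row -> RS.
Chart row 1 tiled across columns 1-7: p p x x p p x
RS: work column 1 to column 7, symbols as charted — the tiled row is the row as worked.
The 5th stitch worked is p.

Result:
p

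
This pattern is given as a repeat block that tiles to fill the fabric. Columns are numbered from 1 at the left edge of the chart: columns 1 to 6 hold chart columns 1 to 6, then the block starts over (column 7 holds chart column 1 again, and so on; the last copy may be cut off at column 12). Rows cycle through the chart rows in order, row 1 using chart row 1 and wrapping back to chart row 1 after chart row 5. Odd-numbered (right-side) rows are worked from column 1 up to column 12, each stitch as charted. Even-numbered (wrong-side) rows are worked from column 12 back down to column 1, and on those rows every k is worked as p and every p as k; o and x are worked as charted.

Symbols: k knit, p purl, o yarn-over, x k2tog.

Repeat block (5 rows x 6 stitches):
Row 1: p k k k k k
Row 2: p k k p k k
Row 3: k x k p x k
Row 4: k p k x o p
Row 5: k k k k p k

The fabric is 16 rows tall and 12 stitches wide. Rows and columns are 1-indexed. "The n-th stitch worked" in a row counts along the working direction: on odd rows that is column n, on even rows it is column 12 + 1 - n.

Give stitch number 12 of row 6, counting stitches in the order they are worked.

For row 6: chart row = ((6-1) mod 5) + 1 = 1; this is a WS (even) row.
Chart row 1 tiled across columns 1-12: p k k k k k p k k k k k
WS row: flip the tiled sequence (start at column 12) and apply k<->p; o and x stay.
Row 6 as worked: p p p p p k p p p p p k
The 12th stitch worked is k.

Stitch:
k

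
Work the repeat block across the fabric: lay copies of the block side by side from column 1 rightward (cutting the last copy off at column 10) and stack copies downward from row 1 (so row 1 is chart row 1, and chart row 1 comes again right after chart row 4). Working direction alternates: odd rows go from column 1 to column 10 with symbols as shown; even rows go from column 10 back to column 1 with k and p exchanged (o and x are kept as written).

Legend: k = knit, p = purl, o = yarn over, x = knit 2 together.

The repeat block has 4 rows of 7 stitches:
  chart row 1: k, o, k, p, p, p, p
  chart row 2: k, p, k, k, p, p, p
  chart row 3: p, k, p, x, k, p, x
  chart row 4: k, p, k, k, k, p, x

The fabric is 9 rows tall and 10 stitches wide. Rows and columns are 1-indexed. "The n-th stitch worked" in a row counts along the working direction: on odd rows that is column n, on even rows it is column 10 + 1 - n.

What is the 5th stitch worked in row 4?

== STITCH ==
k

Derivation:
For row 4: chart row = ((4-1) mod 4) + 1 = 4; this is a WS (even) row.
Chart row 4 tiled across columns 1-10: k p k k k p x k p k
WS row: flip the tiled sequence (start at column 10) and apply k<->p; o and x stay.
Row 4 as worked: p k p x k p p p k p
Counting 5 along the worked row gives k.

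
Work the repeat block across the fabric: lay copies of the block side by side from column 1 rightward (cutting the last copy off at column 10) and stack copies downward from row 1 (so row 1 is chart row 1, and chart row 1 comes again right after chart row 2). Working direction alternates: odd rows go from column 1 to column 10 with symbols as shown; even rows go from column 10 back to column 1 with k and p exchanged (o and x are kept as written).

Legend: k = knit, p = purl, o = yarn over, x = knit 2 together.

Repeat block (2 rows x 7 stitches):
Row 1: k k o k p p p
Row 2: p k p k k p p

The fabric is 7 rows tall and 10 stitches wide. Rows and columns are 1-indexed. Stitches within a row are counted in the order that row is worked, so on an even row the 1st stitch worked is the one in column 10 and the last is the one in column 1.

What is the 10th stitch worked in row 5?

== STITCH ==
o

Derivation:
Row 5: (5-1) mod 2 = 0, so use chart row 1. Odd row -> RS.
Chart row 1 tiled across columns 1-10: k k o k p p p k k o
Right side: take the tiled row as-is (worked left to right from column 1).
Counting 10 along the worked row gives o.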